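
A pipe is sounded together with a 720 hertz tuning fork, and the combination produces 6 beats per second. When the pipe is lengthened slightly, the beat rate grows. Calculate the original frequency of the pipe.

|f − 720| = 6, so the pipe was at either 714 Hz or 726 Hz.
A longer pipe has a lower fundamental; the adjustment lowers the pipe's frequency.
The beat rate rose, so the adjustment moved the pipe further from 720 Hz — it was already below the reference.

714 Hz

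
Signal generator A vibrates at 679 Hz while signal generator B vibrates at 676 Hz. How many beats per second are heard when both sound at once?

3 Hz

The beat frequency equals the magnitude of the frequency difference.
|679 − 676| = 3 Hz.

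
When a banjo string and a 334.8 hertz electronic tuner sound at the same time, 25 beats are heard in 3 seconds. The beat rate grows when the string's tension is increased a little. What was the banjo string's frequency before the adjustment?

343.1333 Hz

Beat frequency = 25/3 = 8.3333 Hz.
|f − 334.8| = 8.3333, so the banjo string was at either 326.4667 Hz or 343.1333 Hz.
Higher tension means higher frequency; the adjustment raises the banjo string's frequency.
The beat rate rose, so the adjustment moved the banjo string further from 334.8 Hz — it was already above the reference.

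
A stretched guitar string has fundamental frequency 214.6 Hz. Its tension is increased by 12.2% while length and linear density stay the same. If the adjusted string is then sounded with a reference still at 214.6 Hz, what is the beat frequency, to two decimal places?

12.71 Hz

For a string, f ∝ √T, so the new frequency is 214.6·√1.122 = 227.3140 Hz.
f_beat = |227.3140 − 214.6| = 12.71 Hz.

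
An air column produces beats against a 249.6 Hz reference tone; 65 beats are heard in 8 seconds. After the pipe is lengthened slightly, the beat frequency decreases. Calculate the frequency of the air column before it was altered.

257.725 Hz

Beat frequency = 65/8 = 8.125 Hz.
|f − 249.6| = 8.125, so the air column was at either 241.475 Hz or 257.725 Hz.
A longer pipe has a lower fundamental; the adjustment lowers the air column's frequency.
The beat rate fell, so the adjustment moved the air column toward 249.6 Hz — it must have started above the reference.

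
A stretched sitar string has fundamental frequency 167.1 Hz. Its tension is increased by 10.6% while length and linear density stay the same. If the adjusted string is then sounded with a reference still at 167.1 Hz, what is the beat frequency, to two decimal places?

For a string, f ∝ √T, so the new frequency is 167.1·√1.106 = 175.7333 Hz.
f_beat = |175.7333 − 167.1| = 8.63 Hz.

8.63 Hz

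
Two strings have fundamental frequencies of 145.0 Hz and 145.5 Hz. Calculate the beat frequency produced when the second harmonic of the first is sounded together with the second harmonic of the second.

Second harmonic of the first: 2·145.0 = 290.0 Hz.
Second harmonic of the second: 2·145.5 = 291.0 Hz.
f_beat = |290.0 − 291.0| = 1.0 Hz.

1.0 Hz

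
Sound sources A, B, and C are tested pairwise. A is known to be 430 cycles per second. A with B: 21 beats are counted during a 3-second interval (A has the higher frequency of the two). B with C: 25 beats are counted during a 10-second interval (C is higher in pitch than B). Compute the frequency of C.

425.5 Hz

A–B: Beat frequency = 21/3 = 7 Hz.
B is below A, so f_B = 430 − 7 = 423 Hz.
B–C: Beat frequency = 25/10 = 2.5 Hz.
C is above B, so f_C = 423 + 2.5 = 425.5 Hz.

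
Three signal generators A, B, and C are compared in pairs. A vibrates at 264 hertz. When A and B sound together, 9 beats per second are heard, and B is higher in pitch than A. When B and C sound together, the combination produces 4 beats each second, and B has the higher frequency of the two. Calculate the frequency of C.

B is above A, so f_B = 264 + 9 = 273 Hz.
C is below B, so f_C = 273 − 4 = 269 Hz.

269 Hz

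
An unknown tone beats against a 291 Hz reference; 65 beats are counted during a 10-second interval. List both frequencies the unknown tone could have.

284.5 Hz or 297.5 Hz

Beat frequency = 65/10 = 6.5 Hz.
|f − 291| = 6.5, so f = 291 ± 6.5.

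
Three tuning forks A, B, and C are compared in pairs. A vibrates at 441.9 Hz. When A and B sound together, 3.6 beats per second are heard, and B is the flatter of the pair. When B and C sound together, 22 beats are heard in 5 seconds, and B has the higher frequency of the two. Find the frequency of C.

433.9 Hz

B is below A, so f_B = 441.9 − 3.6 = 438.3 Hz.
B–C: Beat frequency = 22/5 = 4.4 Hz.
C is below B, so f_C = 438.3 − 4.4 = 433.9 Hz.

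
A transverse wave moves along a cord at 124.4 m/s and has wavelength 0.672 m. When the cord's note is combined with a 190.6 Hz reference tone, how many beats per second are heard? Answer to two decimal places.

Source frequency f = v/λ = 124.4/0.672 = 185.1190 Hz.
f_beat = |185.1190 − 190.6| = 5.48 Hz.

5.48 Hz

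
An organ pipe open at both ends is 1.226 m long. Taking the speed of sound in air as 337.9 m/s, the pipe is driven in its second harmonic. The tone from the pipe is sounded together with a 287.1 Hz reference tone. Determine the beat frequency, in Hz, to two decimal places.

11.49 Hz

Open pipe: f_n = n·v/(2L) = 2·337.9/(2·1.226) = 275.6117 Hz.
f_beat = |275.6117 − 287.1| = 11.49 Hz.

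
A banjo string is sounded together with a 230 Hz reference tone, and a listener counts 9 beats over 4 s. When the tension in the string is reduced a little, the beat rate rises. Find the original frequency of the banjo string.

Beat frequency = 9/4 = 2.25 Hz.
|f − 230| = 2.25, so the banjo string was at either 227.75 Hz or 232.25 Hz.
Lower tension means lower frequency; the adjustment lowers the banjo string's frequency.
The beat rate rose, so the adjustment moved the banjo string further from 230 Hz — it was already below the reference.

227.75 Hz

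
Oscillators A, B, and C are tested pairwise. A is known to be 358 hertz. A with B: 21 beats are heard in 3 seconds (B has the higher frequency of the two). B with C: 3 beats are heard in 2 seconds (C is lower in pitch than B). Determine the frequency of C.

363.5 Hz

A–B: Beat frequency = 21/3 = 7 Hz.
B is above A, so f_B = 358 + 7 = 365 Hz.
B–C: Beat frequency = 3/2 = 1.5 Hz.
C is below B, so f_C = 365 − 1.5 = 363.5 Hz.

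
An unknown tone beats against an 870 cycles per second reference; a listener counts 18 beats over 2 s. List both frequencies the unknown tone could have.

861 Hz or 879 Hz

Beat frequency = 18/2 = 9 Hz.
|f − 870| = 9, so f = 870 ± 9.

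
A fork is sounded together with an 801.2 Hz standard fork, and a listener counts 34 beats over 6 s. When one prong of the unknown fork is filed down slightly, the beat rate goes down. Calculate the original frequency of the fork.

795.5333 Hz

Beat frequency = 34/6 = 5.6667 Hz.
|f − 801.2| = 5.6667, so the fork was at either 795.5333 Hz or 806.8667 Hz.
Filing a prong removes mass and raises the fork's frequency; the adjustment raises the fork's frequency.
The beat rate fell, so the adjustment moved the fork toward 801.2 Hz — it must have started below the reference.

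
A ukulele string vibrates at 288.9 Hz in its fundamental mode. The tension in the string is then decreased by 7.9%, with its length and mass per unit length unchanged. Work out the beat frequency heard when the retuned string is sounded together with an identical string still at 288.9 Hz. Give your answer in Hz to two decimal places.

11.65 Hz

For a string, f ∝ √T, so the new frequency is 288.9·√0.921 = 277.2537 Hz.
f_beat = |277.2537 − 288.9| = 11.65 Hz.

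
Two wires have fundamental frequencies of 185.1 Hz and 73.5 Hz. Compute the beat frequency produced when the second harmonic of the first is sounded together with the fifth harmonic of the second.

Second harmonic of the first: 2·185.1 = 370.2 Hz.
Fifth harmonic of the second: 5·73.5 = 367.5 Hz.
f_beat = |370.2 − 367.5| = 2.7 Hz.

2.7 Hz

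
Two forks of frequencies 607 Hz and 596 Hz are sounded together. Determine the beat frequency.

11 Hz

The beat frequency equals the magnitude of the frequency difference.
|607 − 596| = 11 Hz.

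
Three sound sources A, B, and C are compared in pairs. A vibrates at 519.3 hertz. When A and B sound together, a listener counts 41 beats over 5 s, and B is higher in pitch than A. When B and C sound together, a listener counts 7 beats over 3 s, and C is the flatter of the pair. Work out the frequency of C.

A–B: Beat frequency = 41/5 = 8.2 Hz.
B is above A, so f_B = 519.3 + 8.2 = 527.5 Hz.
B–C: Beat frequency = 7/3 = 2.3333 Hz.
C is below B, so f_C = 527.5 − 2.3333 = 525.1667 Hz.

525.1667 Hz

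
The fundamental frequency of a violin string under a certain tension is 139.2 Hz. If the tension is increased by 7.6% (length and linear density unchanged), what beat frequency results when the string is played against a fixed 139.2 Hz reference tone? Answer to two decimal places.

5.19 Hz

For a string, f ∝ √T, so the new frequency is 139.2·√1.076 = 144.3927 Hz.
f_beat = |144.3927 − 139.2| = 5.19 Hz.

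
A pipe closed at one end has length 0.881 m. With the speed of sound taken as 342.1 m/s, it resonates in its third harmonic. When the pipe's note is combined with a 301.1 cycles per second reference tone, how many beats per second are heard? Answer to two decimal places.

9.87 Hz

Closed pipe (odd harmonics): f_n = n·v/(4L) = 3·342.1/(4·0.881) = 291.2316 Hz.
f_beat = |291.2316 − 301.1| = 9.87 Hz.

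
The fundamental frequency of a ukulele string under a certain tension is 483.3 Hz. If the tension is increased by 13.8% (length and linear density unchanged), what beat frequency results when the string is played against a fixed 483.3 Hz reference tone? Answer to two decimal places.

32.27 Hz

For a string, f ∝ √T, so the new frequency is 483.3·√1.138 = 515.5703 Hz.
f_beat = |515.5703 − 483.3| = 32.27 Hz.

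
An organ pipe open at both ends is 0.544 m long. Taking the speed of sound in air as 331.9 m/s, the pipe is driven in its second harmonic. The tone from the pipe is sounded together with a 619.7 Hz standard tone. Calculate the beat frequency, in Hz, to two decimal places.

9.59 Hz

Open pipe: f_n = n·v/(2L) = 2·331.9/(2·0.544) = 610.1103 Hz.
f_beat = |610.1103 − 619.7| = 9.59 Hz.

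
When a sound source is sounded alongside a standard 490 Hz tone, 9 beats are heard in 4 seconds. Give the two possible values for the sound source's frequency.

Beat frequency = 9/4 = 2.25 Hz.
|f − 490| = 2.25, so f = 490 ± 2.25.

487.75 Hz or 492.25 Hz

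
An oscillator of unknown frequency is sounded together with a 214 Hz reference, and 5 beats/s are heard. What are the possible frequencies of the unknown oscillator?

209 Hz or 219 Hz

|f − 214| = 5, so f = 214 ± 5.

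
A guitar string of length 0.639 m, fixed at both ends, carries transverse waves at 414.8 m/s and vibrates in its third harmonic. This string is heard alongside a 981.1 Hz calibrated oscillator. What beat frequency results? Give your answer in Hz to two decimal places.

7.39 Hz

For a string fixed at both ends, f_n = n·v/(2L) = 3·414.8/(2·0.639) = 973.7089 Hz.
f_beat = |973.7089 − 981.1| = 7.39 Hz.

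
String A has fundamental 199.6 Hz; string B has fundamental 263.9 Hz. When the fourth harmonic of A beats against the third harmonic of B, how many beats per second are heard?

6.7 Hz

Fourth harmonic of the first: 4·199.6 = 798.4 Hz.
Third harmonic of the second: 3·263.9 = 791.7 Hz.
f_beat = |798.4 − 791.7| = 6.7 Hz.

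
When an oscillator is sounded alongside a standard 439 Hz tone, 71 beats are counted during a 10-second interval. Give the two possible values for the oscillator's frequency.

Beat frequency = 71/10 = 7.1 Hz.
|f − 439| = 7.1, so f = 439 ± 7.1.

431.9 Hz or 446.1 Hz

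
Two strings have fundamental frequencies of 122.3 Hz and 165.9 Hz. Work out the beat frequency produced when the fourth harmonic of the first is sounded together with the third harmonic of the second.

Fourth harmonic of the first: 4·122.3 = 489.2 Hz.
Third harmonic of the second: 3·165.9 = 497.7 Hz.
f_beat = |489.2 − 497.7| = 8.5 Hz.

8.5 Hz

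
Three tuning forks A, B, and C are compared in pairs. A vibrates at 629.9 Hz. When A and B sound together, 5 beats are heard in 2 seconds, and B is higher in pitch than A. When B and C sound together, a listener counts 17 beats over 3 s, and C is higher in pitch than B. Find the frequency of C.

638.0667 Hz

A–B: Beat frequency = 5/2 = 2.5 Hz.
B is above A, so f_B = 629.9 + 2.5 = 632.4 Hz.
B–C: Beat frequency = 17/3 = 5.6667 Hz.
C is above B, so f_C = 632.4 + 5.6667 = 638.0667 Hz.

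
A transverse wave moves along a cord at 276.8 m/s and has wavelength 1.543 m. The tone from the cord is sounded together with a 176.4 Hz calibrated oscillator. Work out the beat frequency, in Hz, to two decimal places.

Source frequency f = v/λ = 276.8/1.543 = 179.3908 Hz.
f_beat = |179.3908 − 176.4| = 2.99 Hz.

2.99 Hz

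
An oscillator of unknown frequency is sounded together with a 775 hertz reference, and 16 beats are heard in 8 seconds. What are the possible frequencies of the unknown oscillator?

Beat frequency = 16/8 = 2 Hz.
|f − 775| = 2, so f = 775 ± 2.

773 Hz or 777 Hz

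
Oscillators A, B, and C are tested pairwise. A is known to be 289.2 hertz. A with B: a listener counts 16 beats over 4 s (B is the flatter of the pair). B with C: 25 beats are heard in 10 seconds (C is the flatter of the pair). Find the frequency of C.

A–B: Beat frequency = 16/4 = 4 Hz.
B is below A, so f_B = 289.2 − 4 = 285.2 Hz.
B–C: Beat frequency = 25/10 = 2.5 Hz.
C is below B, so f_C = 285.2 − 2.5 = 282.7 Hz.

282.7 Hz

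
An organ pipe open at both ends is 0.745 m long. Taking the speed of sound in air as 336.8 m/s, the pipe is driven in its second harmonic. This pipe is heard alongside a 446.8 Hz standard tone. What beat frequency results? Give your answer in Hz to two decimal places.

5.28 Hz

Open pipe: f_n = n·v/(2L) = 2·336.8/(2·0.745) = 452.0805 Hz.
f_beat = |452.0805 − 446.8| = 5.28 Hz.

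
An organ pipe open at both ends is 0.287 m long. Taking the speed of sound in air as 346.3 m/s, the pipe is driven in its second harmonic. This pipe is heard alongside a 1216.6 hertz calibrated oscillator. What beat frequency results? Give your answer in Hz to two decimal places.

9.98 Hz

Open pipe: f_n = n·v/(2L) = 2·346.3/(2·0.287) = 1206.6202 Hz.
f_beat = |1206.6202 − 1216.6| = 9.98 Hz.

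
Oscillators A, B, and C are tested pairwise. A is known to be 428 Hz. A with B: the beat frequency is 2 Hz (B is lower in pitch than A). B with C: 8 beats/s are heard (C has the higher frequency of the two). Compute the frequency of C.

B is below A, so f_B = 428 − 2 = 426 Hz.
C is above B, so f_C = 426 + 8 = 434 Hz.

434 Hz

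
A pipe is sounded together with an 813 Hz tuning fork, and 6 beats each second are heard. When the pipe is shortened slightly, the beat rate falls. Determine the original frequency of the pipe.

807 Hz

|f − 813| = 6, so the pipe was at either 807 Hz or 819 Hz.
A shorter pipe has a higher fundamental; the adjustment raises the pipe's frequency.
The beat rate fell, so the adjustment moved the pipe toward 813 Hz — it must have started below the reference.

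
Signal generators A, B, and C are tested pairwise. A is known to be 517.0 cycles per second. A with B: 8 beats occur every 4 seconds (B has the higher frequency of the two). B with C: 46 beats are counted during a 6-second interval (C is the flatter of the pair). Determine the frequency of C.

A–B: Beat frequency = 8/4 = 2 Hz.
B is above A, so f_B = 517.0 + 2 = 519 Hz.
B–C: Beat frequency = 46/6 = 7.6667 Hz.
C is below B, so f_C = 519 − 7.6667 = 511.3333 Hz.

511.3333 Hz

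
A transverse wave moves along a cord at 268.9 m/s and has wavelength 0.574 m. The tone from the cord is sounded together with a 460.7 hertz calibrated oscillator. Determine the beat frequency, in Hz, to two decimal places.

Source frequency f = v/λ = 268.9/0.574 = 468.4669 Hz.
f_beat = |468.4669 − 460.7| = 7.77 Hz.

7.77 Hz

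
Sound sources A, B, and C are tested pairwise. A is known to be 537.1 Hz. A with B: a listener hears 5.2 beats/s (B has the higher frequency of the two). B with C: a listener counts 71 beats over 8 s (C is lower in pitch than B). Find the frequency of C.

533.425 Hz

B is above A, so f_B = 537.1 + 5.2 = 542.3 Hz.
B–C: Beat frequency = 71/8 = 8.875 Hz.
C is below B, so f_C = 542.3 − 8.875 = 533.425 Hz.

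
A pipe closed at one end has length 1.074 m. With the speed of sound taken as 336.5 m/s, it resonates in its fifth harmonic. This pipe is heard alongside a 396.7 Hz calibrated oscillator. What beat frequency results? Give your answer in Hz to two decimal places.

5.06 Hz

Closed pipe (odd harmonics): f_n = n·v/(4L) = 5·336.5/(4·1.074) = 391.6434 Hz.
f_beat = |391.6434 − 396.7| = 5.06 Hz.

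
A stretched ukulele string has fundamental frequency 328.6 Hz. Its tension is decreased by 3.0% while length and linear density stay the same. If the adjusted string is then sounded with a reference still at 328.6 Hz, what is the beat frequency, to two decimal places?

For a string, f ∝ √T, so the new frequency is 328.6·√0.970 = 323.6335 Hz.
f_beat = |323.6335 − 328.6| = 4.97 Hz.

4.97 Hz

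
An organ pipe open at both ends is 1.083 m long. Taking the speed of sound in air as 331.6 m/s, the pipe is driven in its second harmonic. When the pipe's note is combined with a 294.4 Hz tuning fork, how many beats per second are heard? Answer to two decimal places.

11.79 Hz

Open pipe: f_n = n·v/(2L) = 2·331.6/(2·1.083) = 306.1865 Hz.
f_beat = |306.1865 − 294.4| = 11.79 Hz.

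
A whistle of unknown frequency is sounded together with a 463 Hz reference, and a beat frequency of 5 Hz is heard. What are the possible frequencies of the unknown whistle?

|f − 463| = 5, so f = 463 ± 5.

458 Hz or 468 Hz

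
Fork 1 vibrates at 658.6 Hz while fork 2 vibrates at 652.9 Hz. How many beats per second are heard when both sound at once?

5.7 Hz

f_beat = |f₁ − f₂|.
|658.6 − 652.9| = 5.7 Hz.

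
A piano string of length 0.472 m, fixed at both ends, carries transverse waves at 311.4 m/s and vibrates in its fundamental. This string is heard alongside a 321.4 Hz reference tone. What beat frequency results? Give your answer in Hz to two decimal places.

For a string fixed at both ends, f_n = n·v/(2L) = 1·311.4/(2·0.472) = 329.8729 Hz.
f_beat = |329.8729 − 321.4| = 8.47 Hz.

8.47 Hz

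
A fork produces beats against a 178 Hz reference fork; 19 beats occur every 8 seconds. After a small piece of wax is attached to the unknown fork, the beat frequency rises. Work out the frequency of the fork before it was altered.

175.625 Hz

Beat frequency = 19/8 = 2.375 Hz.
|f − 178| = 2.375, so the fork was at either 175.625 Hz or 180.375 Hz.
Loading a fork with wax lowers its frequency; the adjustment lowers the fork's frequency.
The beat rate rose, so the adjustment moved the fork further from 178 Hz — it was already below the reference.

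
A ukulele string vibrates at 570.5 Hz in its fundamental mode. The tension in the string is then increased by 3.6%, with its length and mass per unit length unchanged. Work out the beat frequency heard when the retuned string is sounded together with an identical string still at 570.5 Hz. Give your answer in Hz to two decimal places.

10.18 Hz

For a string, f ∝ √T, so the new frequency is 570.5·√1.036 = 580.6782 Hz.
f_beat = |580.6782 − 570.5| = 10.18 Hz.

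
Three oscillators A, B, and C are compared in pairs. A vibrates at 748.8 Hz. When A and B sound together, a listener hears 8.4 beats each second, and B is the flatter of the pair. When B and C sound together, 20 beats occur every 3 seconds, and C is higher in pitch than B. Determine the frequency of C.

B is below A, so f_B = 748.8 − 8.4 = 740.4 Hz.
B–C: Beat frequency = 20/3 = 6.6667 Hz.
C is above B, so f_C = 740.4 + 6.6667 = 747.0667 Hz.

747.0667 Hz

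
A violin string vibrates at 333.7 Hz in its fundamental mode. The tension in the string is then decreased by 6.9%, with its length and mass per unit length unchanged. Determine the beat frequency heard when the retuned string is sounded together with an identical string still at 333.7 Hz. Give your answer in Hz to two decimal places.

11.72 Hz

For a string, f ∝ √T, so the new frequency is 333.7·√0.931 = 321.9816 Hz.
f_beat = |321.9816 − 333.7| = 11.72 Hz.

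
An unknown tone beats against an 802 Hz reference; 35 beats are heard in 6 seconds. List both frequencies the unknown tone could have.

796.1667 Hz or 807.8333 Hz

Beat frequency = 35/6 = 5.8333 Hz.
|f − 802| = 5.8333, so f = 802 ± 5.8333.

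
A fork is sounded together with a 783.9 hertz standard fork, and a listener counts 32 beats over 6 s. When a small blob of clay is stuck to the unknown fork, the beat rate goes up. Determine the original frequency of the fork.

Beat frequency = 32/6 = 5.3333 Hz.
|f − 783.9| = 5.3333, so the fork was at either 778.5667 Hz or 789.2333 Hz.
Adding mass to a fork lowers its frequency; the adjustment lowers the fork's frequency.
The beat rate rose, so the adjustment moved the fork further from 783.9 Hz — it was already below the reference.

778.5667 Hz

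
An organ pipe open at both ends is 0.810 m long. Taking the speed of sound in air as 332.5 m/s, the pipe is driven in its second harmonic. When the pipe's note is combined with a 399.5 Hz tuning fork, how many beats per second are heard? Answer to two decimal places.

Open pipe: f_n = n·v/(2L) = 2·332.5/(2·0.810) = 410.4938 Hz.
f_beat = |410.4938 − 399.5| = 10.99 Hz.

10.99 Hz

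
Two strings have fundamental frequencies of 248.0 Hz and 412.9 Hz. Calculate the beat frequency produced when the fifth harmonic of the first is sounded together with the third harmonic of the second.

1.3 Hz

Fifth harmonic of the first: 5·248.0 = 1240.0 Hz.
Third harmonic of the second: 3·412.9 = 1238.7 Hz.
f_beat = |1240.0 − 1238.7| = 1.3 Hz.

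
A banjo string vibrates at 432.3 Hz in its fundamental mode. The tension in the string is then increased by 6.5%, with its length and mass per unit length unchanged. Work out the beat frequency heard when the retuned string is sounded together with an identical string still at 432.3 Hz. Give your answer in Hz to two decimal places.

13.83 Hz

For a string, f ∝ √T, so the new frequency is 432.3·√1.065 = 446.1286 Hz.
f_beat = |446.1286 − 432.3| = 13.83 Hz.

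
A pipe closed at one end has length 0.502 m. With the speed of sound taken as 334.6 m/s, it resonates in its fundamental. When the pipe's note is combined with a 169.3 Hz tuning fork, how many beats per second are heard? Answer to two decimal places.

2.67 Hz

Closed pipe (odd harmonics): f_n = n·v/(4L) = 1·334.6/(4·0.502) = 166.6335 Hz.
f_beat = |166.6335 − 169.3| = 2.67 Hz.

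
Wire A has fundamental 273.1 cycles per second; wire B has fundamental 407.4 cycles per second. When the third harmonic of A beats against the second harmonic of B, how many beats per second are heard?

4.5 Hz

Third harmonic of the first: 3·273.1 = 819.3 Hz.
Second harmonic of the second: 2·407.4 = 814.8 Hz.
f_beat = |819.3 − 814.8| = 4.5 Hz.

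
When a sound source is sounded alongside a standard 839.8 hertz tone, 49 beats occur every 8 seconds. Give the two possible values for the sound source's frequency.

Beat frequency = 49/8 = 6.125 Hz.
|f − 839.8| = 6.125, so f = 839.8 ± 6.125.

833.675 Hz or 845.925 Hz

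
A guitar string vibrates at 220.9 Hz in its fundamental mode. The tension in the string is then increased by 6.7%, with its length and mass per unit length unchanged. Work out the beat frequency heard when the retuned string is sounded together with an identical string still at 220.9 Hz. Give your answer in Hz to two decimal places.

7.28 Hz

For a string, f ∝ √T, so the new frequency is 220.9·√1.067 = 228.1802 Hz.
f_beat = |228.1802 − 220.9| = 7.28 Hz.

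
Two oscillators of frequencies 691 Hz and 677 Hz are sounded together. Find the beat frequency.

The beat frequency equals the magnitude of the frequency difference.
|691 − 677| = 14 Hz.

14 Hz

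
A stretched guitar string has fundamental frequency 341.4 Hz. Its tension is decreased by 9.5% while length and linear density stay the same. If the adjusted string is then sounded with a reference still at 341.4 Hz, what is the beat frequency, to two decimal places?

For a string, f ∝ √T, so the new frequency is 341.4·√0.905 = 324.7789 Hz.
f_beat = |324.7789 − 341.4| = 16.62 Hz.

16.62 Hz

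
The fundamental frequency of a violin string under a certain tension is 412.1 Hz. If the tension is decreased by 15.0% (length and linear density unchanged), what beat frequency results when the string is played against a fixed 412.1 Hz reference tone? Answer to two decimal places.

32.16 Hz

For a string, f ∝ √T, so the new frequency is 412.1·√0.850 = 379.9374 Hz.
f_beat = |379.9374 − 412.1| = 32.16 Hz.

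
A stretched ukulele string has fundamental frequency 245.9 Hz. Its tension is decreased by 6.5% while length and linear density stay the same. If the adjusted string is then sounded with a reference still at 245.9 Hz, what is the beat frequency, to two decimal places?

8.13 Hz

For a string, f ∝ √T, so the new frequency is 245.9·√0.935 = 237.7740 Hz.
f_beat = |237.7740 − 245.9| = 8.13 Hz.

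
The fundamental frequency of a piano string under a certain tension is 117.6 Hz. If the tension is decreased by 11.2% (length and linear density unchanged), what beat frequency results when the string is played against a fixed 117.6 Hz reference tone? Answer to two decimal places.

6.78 Hz

For a string, f ∝ √T, so the new frequency is 117.6·√0.888 = 110.8189 Hz.
f_beat = |110.8189 − 117.6| = 6.78 Hz.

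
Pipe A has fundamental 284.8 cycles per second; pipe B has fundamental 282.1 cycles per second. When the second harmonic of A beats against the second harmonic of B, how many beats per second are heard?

Second harmonic of the first: 2·284.8 = 569.6 Hz.
Second harmonic of the second: 2·282.1 = 564.2 Hz.
f_beat = |569.6 − 564.2| = 5.4 Hz.

5.4 Hz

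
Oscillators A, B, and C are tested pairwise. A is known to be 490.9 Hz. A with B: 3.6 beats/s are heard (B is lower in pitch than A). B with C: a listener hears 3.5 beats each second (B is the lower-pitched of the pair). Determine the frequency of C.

B is below A, so f_B = 490.9 − 3.6 = 487.3 Hz.
C is above B, so f_C = 487.3 + 3.5 = 490.8 Hz.

490.8 Hz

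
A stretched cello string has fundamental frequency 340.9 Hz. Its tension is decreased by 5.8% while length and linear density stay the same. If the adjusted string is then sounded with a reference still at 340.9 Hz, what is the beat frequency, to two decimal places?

For a string, f ∝ √T, so the new frequency is 340.9·√0.942 = 330.8662 Hz.
f_beat = |330.8662 − 340.9| = 10.03 Hz.

10.03 Hz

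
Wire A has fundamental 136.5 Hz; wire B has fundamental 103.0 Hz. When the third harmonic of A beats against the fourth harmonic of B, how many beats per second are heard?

2.5 Hz

Third harmonic of the first: 3·136.5 = 409.5 Hz.
Fourth harmonic of the second: 4·103.0 = 412.0 Hz.
f_beat = |409.5 − 412.0| = 2.5 Hz.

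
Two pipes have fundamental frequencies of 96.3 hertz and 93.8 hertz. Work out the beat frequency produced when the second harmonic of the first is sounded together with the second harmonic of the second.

Second harmonic of the first: 2·96.3 = 192.6 Hz.
Second harmonic of the second: 2·93.8 = 187.6 Hz.
f_beat = |192.6 − 187.6| = 5.0 Hz.

5.0 Hz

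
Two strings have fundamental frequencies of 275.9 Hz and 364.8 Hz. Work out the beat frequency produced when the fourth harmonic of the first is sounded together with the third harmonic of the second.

Fourth harmonic of the first: 4·275.9 = 1103.6 Hz.
Third harmonic of the second: 3·364.8 = 1094.4 Hz.
f_beat = |1103.6 − 1094.4| = 9.2 Hz.

9.2 Hz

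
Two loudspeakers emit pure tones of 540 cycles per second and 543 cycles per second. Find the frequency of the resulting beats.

3 Hz

Beats arise from superposition of two nearby frequencies; the beat rate is |f₁ − f₂|.
|540 − 543| = 3 Hz.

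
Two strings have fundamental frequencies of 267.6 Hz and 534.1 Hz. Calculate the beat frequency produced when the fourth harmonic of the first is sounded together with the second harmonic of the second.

Fourth harmonic of the first: 4·267.6 = 1070.4 Hz.
Second harmonic of the second: 2·534.1 = 1068.2 Hz.
f_beat = |1070.4 − 1068.2| = 2.2 Hz.

2.2 Hz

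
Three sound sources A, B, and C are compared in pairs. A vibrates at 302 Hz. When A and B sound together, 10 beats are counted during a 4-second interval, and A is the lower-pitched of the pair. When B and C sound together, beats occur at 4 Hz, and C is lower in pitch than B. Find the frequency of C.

300.5 Hz

A–B: Beat frequency = 10/4 = 2.5 Hz.
B is above A, so f_B = 302 + 2.5 = 304.5 Hz.
C is below B, so f_C = 304.5 − 4 = 300.5 Hz.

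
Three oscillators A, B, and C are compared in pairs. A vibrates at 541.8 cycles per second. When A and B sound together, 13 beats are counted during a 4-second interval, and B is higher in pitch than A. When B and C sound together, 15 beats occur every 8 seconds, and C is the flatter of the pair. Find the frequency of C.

A–B: Beat frequency = 13/4 = 3.25 Hz.
B is above A, so f_B = 541.8 + 3.25 = 545.05 Hz.
B–C: Beat frequency = 15/8 = 1.875 Hz.
C is below B, so f_C = 545.05 − 1.875 = 543.175 Hz.

543.175 Hz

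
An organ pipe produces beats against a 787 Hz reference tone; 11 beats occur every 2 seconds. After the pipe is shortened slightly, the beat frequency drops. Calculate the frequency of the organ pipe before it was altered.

781.5 Hz

Beat frequency = 11/2 = 5.5 Hz.
|f − 787| = 5.5, so the organ pipe was at either 781.5 Hz or 792.5 Hz.
A shorter pipe has a higher fundamental; the adjustment raises the organ pipe's frequency.
The beat rate fell, so the adjustment moved the organ pipe toward 787 Hz — it must have started below the reference.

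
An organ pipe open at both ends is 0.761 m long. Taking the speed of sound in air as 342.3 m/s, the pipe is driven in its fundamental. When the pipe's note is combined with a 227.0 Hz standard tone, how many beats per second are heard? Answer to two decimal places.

Open pipe: f_n = n·v/(2L) = 1·342.3/(2·0.761) = 224.9014 Hz.
f_beat = |224.9014 − 227.0| = 2.10 Hz.

2.10 Hz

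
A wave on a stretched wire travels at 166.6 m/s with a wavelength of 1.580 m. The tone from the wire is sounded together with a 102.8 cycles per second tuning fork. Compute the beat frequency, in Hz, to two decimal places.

2.64 Hz

Source frequency f = v/λ = 166.6/1.580 = 105.4430 Hz.
f_beat = |105.4430 − 102.8| = 2.64 Hz.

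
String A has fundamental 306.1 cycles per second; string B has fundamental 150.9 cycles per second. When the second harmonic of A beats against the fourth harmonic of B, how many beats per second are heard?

Second harmonic of the first: 2·306.1 = 612.2 Hz.
Fourth harmonic of the second: 4·150.9 = 603.6 Hz.
f_beat = |612.2 − 603.6| = 8.6 Hz.

8.6 Hz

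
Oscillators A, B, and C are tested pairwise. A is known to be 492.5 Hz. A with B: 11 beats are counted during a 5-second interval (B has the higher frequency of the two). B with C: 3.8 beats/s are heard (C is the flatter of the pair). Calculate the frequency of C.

A–B: Beat frequency = 11/5 = 2.2 Hz.
B is above A, so f_B = 492.5 + 2.2 = 494.7 Hz.
C is below B, so f_C = 494.7 − 3.8 = 490.9 Hz.

490.9 Hz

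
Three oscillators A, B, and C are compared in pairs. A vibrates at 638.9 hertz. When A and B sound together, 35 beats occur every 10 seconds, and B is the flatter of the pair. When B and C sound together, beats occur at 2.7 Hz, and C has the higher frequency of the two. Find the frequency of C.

A–B: Beat frequency = 35/10 = 3.5 Hz.
B is below A, so f_B = 638.9 − 3.5 = 635.4 Hz.
C is above B, so f_C = 635.4 + 2.7 = 638.1 Hz.

638.1 Hz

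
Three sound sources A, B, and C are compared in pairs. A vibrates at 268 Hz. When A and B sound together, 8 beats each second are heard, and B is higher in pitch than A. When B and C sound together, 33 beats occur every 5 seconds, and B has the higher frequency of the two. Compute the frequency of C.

B is above A, so f_B = 268 + 8 = 276 Hz.
B–C: Beat frequency = 33/5 = 6.6 Hz.
C is below B, so f_C = 276 − 6.6 = 269.4 Hz.

269.4 Hz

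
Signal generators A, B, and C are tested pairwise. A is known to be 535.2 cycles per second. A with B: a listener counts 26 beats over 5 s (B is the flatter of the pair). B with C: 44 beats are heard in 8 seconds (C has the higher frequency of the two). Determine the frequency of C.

535.5 Hz

A–B: Beat frequency = 26/5 = 5.2 Hz.
B is below A, so f_B = 535.2 − 5.2 = 530 Hz.
B–C: Beat frequency = 44/8 = 5.5 Hz.
C is above B, so f_C = 530 + 5.5 = 535.5 Hz.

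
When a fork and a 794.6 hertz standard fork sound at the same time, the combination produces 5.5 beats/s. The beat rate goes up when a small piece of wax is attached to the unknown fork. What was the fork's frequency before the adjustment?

789.1 Hz

|f − 794.6| = 5.5, so the fork was at either 789.1 Hz or 800.1 Hz.
Loading a fork with wax lowers its frequency; the adjustment lowers the fork's frequency.
The beat rate rose, so the adjustment moved the fork further from 794.6 Hz — it was already below the reference.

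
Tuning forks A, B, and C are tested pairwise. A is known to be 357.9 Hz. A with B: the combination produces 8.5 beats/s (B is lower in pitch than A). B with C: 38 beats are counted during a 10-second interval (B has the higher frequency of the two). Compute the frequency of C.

345.6 Hz

B is below A, so f_B = 357.9 − 8.5 = 349.4 Hz.
B–C: Beat frequency = 38/10 = 3.8 Hz.
C is below B, so f_C = 349.4 − 3.8 = 345.6 Hz.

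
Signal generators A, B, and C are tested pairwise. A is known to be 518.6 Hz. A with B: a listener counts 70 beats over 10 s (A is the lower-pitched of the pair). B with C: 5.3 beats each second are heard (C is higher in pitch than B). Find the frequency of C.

A–B: Beat frequency = 70/10 = 7 Hz.
B is above A, so f_B = 518.6 + 7 = 525.6 Hz.
C is above B, so f_C = 525.6 + 5.3 = 530.9 Hz.

530.9 Hz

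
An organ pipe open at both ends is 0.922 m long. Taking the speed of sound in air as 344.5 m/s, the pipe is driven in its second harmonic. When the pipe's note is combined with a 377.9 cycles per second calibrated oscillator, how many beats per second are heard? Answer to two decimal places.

4.26 Hz

Open pipe: f_n = n·v/(2L) = 2·344.5/(2·0.922) = 373.6443 Hz.
f_beat = |373.6443 − 377.9| = 4.26 Hz.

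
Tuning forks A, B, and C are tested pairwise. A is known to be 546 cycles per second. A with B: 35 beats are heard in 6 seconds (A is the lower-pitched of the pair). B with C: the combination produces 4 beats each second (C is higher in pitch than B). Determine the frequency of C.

555.8333 Hz

A–B: Beat frequency = 35/6 = 5.8333 Hz.
B is above A, so f_B = 546 + 5.8333 = 551.8333 Hz.
C is above B, so f_C = 551.8333 + 4 = 555.8333 Hz.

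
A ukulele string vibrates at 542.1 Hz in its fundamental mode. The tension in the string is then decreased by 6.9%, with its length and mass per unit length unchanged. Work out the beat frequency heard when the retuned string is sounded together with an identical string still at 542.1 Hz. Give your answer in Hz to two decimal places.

19.04 Hz

For a string, f ∝ √T, so the new frequency is 542.1·√0.931 = 523.0633 Hz.
f_beat = |523.0633 − 542.1| = 19.04 Hz.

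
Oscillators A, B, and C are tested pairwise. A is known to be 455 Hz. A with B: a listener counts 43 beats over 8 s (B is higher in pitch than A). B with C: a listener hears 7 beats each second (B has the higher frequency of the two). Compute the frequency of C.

A–B: Beat frequency = 43/8 = 5.375 Hz.
B is above A, so f_B = 455 + 5.375 = 460.375 Hz.
C is below B, so f_C = 460.375 − 7 = 453.375 Hz.

453.375 Hz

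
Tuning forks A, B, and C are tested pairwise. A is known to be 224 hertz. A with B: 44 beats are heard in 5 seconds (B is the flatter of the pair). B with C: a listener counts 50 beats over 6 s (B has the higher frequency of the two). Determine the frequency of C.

206.8667 Hz

A–B: Beat frequency = 44/5 = 8.8 Hz.
B is below A, so f_B = 224 − 8.8 = 215.2 Hz.
B–C: Beat frequency = 50/6 = 8.3333 Hz.
C is below B, so f_C = 215.2 − 8.3333 = 206.8667 Hz.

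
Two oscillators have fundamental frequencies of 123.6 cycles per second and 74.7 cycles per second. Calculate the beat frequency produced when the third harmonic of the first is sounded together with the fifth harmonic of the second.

2.7 Hz

Third harmonic of the first: 3·123.6 = 370.8 Hz.
Fifth harmonic of the second: 5·74.7 = 373.5 Hz.
f_beat = |370.8 − 373.5| = 2.7 Hz.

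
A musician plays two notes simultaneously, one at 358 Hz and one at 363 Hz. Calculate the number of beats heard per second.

5 Hz

f_beat = |f₁ − f₂|.
|358 − 363| = 5 Hz.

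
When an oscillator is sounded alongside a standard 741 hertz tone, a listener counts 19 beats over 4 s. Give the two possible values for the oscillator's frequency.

Beat frequency = 19/4 = 4.75 Hz.
|f − 741| = 4.75, so f = 741 ± 4.75.

736.25 Hz or 745.75 Hz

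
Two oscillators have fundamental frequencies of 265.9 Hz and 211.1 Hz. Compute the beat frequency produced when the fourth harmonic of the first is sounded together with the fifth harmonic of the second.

Fourth harmonic of the first: 4·265.9 = 1063.6 Hz.
Fifth harmonic of the second: 5·211.1 = 1055.5 Hz.
f_beat = |1063.6 − 1055.5| = 8.1 Hz.

8.1 Hz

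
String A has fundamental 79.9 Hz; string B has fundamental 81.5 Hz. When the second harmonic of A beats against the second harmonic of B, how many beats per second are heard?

3.2 Hz

Second harmonic of the first: 2·79.9 = 159.8 Hz.
Second harmonic of the second: 2·81.5 = 163.0 Hz.
f_beat = |159.8 − 163.0| = 3.2 Hz.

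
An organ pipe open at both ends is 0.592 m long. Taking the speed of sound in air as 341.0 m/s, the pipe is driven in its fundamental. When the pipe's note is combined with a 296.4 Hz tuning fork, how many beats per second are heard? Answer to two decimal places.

8.39 Hz

Open pipe: f_n = n·v/(2L) = 1·341.0/(2·0.592) = 288.0068 Hz.
f_beat = |288.0068 − 296.4| = 8.39 Hz.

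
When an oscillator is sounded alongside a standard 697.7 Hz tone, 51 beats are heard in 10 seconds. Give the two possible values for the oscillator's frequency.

692.6 Hz or 702.8 Hz

Beat frequency = 51/10 = 5.1 Hz.
|f − 697.7| = 5.1, so f = 697.7 ± 5.1.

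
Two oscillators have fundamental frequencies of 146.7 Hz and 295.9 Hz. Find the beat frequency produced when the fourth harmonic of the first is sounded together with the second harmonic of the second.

5.0 Hz

Fourth harmonic of the first: 4·146.7 = 586.8 Hz.
Second harmonic of the second: 2·295.9 = 591.8 Hz.
f_beat = |586.8 − 591.8| = 5.0 Hz.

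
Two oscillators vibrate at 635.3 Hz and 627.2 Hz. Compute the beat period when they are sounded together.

f_beat = |635.3 − 627.2| = 8.1 Hz.
Beat period T = 1 / f_beat = 1 / 8.1 s.

0.123 s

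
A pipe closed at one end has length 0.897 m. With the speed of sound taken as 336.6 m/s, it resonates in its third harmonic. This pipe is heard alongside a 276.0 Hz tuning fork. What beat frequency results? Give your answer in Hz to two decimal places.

Closed pipe (odd harmonics): f_n = n·v/(4L) = 3·336.6/(4·0.897) = 281.4381 Hz.
f_beat = |281.4381 − 276.0| = 5.44 Hz.

5.44 Hz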